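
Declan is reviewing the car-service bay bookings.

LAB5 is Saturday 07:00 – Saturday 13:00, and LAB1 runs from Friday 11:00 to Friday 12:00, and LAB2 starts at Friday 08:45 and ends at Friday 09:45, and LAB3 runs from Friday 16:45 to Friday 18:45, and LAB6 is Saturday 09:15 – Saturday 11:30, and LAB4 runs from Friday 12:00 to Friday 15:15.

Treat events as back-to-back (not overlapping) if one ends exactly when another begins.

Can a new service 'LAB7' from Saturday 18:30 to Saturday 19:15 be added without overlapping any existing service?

Yes — the slot is free

LAB2: ends Friday 09:45 at or before LAB7 starts Saturday 18:30 → clear.
LAB1: ends Friday 12:00 at or before LAB7 starts Saturday 18:30 → clear.
LAB4: ends Friday 15:15 at or before LAB7 starts Saturday 18:30 → clear.
LAB3: ends Friday 18:45 at or before LAB7 starts Saturday 18:30 → clear.
LAB5: ends Saturday 13:00 at or before LAB7 starts Saturday 18:30 → clear.
LAB6: ends Saturday 11:30 at or before LAB7 starts Saturday 18:30 → clear.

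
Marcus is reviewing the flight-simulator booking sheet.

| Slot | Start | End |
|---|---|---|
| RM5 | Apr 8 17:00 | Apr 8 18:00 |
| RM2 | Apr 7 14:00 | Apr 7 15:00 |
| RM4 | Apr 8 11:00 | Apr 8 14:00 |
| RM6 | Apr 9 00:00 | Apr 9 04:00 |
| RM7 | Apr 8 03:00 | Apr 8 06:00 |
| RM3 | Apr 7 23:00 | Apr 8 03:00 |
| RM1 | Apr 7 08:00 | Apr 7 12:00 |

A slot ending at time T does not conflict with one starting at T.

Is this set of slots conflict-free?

Check each pair: they overlap iff neither finishes before the other starts.
Sorted by start: RM1, RM2, RM3, RM7, RM4, RM5, RM6.
RM2 starts after RM1 ends — done with RM1.
RM3 starts after RM2 ends — done with RM2.
RM7 starts exactly when RM3 ends (back-to-back, no overlap) — done with RM3.
RM4 starts after RM7 ends — done with RM7.
RM5 starts after RM4 ends — done with RM4.
RM6 starts after RM5 ends.
Every pair is clear; the schedule has no overlaps.

Yes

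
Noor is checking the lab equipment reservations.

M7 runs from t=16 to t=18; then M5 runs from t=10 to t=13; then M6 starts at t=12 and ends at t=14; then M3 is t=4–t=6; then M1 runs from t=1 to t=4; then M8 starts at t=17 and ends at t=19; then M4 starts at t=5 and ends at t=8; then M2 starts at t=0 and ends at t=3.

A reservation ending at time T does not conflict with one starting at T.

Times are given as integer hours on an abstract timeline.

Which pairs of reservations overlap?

Sorted by start: M2, M1, M3, M4, M5, M6, M7, M8.
M1 starts before M2 ends → M2 and M1 overlap.
M3 starts after M2 ends, so nothing later overlaps M2 either.
M3 starts exactly when M1 ends (back-to-back, no overlap), so nothing later overlaps M1 either.
M4 starts before M3 ends → M3 and M4 overlap.
M5 starts after M3 ends, so nothing later overlaps M3 either.
M5 starts after M4 ends, so nothing later overlaps M4 either.
M6 starts before M5 ends → M5 and M6 overlap.
M7 starts after M5 ends, so nothing later overlaps M5 either.
M7 starts after M6 ends, so nothing later overlaps M6 either.
M8 starts before M7 ends → M7 and M8 overlap.

M1 & M2, M3 & M4, M5 & M6, M7 & M8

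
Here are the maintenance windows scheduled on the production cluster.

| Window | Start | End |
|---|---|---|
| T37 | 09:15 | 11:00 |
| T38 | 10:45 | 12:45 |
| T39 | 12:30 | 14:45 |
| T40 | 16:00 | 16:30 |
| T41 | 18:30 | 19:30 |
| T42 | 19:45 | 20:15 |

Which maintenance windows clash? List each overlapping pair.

T37 & T38, T38 & T39

Sorted by start: T37, T38, T39, T40, T41, T42.
T38 starts before T37 ends → T37 and T38 overlap.
T39 starts after T37 ends, so T37 has no further overlaps.
T39 starts before T38 ends → T38 and T39 overlap.
T40 starts after T38 ends, so T38 has no further overlaps.
T40 starts after T39 ends, so T39 has no further overlaps.
T41 starts after T40 ends, so T40 has no further overlaps.
T42 starts after T41 ends.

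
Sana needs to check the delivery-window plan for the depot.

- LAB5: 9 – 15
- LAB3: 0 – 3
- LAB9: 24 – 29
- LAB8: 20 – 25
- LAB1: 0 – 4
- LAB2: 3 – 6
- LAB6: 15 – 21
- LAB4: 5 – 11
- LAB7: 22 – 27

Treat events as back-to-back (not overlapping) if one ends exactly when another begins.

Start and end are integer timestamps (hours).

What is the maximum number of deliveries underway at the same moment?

Sweep the timeline, counting +1 at each start and −1 at each end (ends before starts at a tie):
0 start LAB1 → 1
0 start LAB3 → 2
3 end LAB3 → 1
3 start LAB2 → 2
4 end LAB1 → 1
5 start LAB4 → 2
6 end LAB2 → 1
9 start LAB5 → 2
11 end LAB4 → 1
15 end LAB5 → 0
15 start LAB6 → 1
20 start LAB8 → 2
21 end LAB6 → 1
22 start LAB7 → 2
24 start LAB9 → 3
25 end LAB8 → 2
27 end LAB7 → 1
29 end LAB9 → 0
Peak is 3, at 24 (LAB7, LAB8, LAB9).

3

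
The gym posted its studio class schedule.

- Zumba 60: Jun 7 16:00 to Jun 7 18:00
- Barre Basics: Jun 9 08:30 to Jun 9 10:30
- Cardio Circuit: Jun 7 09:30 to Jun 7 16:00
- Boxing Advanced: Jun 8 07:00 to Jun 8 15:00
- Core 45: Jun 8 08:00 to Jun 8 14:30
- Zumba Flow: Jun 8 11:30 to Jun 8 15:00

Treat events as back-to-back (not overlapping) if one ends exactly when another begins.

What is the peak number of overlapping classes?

3

Sort all start/end points and keep a running count:
Jun 7 09:30 start Cardio Circuit → 1
Jun 7 16:00 end Cardio Circuit → 0
Jun 7 16:00 start Zumba 60 → 1
Jun 7 18:00 end Zumba 60 → 0
Jun 8 07:00 start Boxing Advanced → 1
Jun 8 08:00 start Core 45 → 2
Jun 8 11:30 start Zumba Flow → 3
Jun 8 14:30 end Core 45 → 2
Jun 8 15:00 end Boxing Advanced → 1
Jun 8 15:00 end Zumba Flow → 0
Jun 9 08:30 start Barre Basics → 1
Jun 9 10:30 end Barre Basics → 0
Peak is 3, at Jun 8 11:30 (Boxing Advanced, Core 45, Zumba Flow).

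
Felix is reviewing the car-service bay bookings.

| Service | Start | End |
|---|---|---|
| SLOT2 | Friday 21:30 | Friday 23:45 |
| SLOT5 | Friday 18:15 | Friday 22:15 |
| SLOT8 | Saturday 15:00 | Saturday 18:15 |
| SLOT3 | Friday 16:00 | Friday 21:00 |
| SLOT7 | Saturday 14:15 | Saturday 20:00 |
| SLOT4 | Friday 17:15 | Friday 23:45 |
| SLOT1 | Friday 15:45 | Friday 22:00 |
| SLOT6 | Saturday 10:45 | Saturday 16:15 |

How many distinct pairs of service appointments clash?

12

Sorted by start: SLOT1, SLOT3, SLOT4, SLOT5, SLOT2, SLOT6, SLOT7, SLOT8.
SLOT3 starts before SLOT1 ends → SLOT1 and SLOT3 overlap.
SLOT4 starts before SLOT1 ends → SLOT1 and SLOT4 overlap.
SLOT5 starts before SLOT1 ends → SLOT1 and SLOT5 overlap.
SLOT2 starts before SLOT1 ends → SLOT1 and SLOT2 overlap.
SLOT6 starts after SLOT1 ends — done with SLOT1.
SLOT4 starts before SLOT3 ends → SLOT3 and SLOT4 overlap.
SLOT5 starts before SLOT3 ends → SLOT3 and SLOT5 overlap.
SLOT2 starts after SLOT3 ends — done with SLOT3.
SLOT5 starts before SLOT4 ends → SLOT4 and SLOT5 overlap.
SLOT2 starts before SLOT4 ends → SLOT4 and SLOT2 overlap.
SLOT6 starts after SLOT4 ends — done with SLOT4.
SLOT2 starts before SLOT5 ends → SLOT5 and SLOT2 overlap.
SLOT6 starts after SLOT5 ends — done with SLOT5.
SLOT6 starts after SLOT2 ends — done with SLOT2.
SLOT7 starts before SLOT6 ends → SLOT6 and SLOT7 overlap.
SLOT8 starts before SLOT6 ends → SLOT6 and SLOT8 overlap.
SLOT8 starts before SLOT7 ends → SLOT7 and SLOT8 overlap.
Overlapping pairs: SLOT1 & SLOT2, SLOT1 & SLOT3, SLOT1 & SLOT4, SLOT1 & SLOT5, SLOT2 & SLOT4, SLOT2 & SLOT5, SLOT3 & SLOT4, SLOT3 & SLOT5, SLOT4 & SLOT5, SLOT6 & SLOT7, SLOT6 & SLOT8, SLOT7 & SLOT8 — 12 in total.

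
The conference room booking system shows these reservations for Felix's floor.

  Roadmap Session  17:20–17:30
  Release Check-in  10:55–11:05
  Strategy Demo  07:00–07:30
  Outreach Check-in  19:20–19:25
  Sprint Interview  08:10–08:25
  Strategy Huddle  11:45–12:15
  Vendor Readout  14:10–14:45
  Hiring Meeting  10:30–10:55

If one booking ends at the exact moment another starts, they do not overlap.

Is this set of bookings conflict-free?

Yes

Sorted by start: Strategy Demo, Sprint Interview, Hiring Meeting, Release Check-in, Strategy Huddle, Vendor Readout, Roadmap Session, Outreach Check-in.
Sprint Interview starts after Strategy Demo ends — done with Strategy Demo.
Hiring Meeting starts after Sprint Interview ends — done with Sprint Interview.
Release Check-in starts exactly when Hiring Meeting ends (back-to-back, no overlap) — done with Hiring Meeting.
Strategy Huddle starts after Release Check-in ends — done with Release Check-in.
Vendor Readout starts after Strategy Huddle ends — done with Strategy Huddle.
Roadmap Session starts after Vendor Readout ends — done with Vendor Readout.
Outreach Check-in starts after Roadmap Session ends.
Every pair is clear; the schedule has no overlaps.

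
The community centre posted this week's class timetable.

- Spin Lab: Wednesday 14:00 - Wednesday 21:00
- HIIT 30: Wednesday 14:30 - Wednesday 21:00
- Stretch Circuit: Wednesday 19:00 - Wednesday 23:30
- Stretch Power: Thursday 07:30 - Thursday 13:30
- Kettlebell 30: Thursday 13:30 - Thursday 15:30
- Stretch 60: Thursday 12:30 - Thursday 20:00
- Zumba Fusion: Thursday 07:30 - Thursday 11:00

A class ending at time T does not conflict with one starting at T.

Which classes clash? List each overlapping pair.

HIIT 30 & Spin Lab, HIIT 30 & Stretch Circuit, Kettlebell 30 & Stretch 60, Spin Lab & Stretch Circuit, Stretch 60 & Stretch Power, Stretch Power & Zumba Fusion

Sorted by start: Spin Lab, HIIT 30, Stretch Circuit, Stretch Power, Zumba Fusion, Stretch 60, Kettlebell 30.
HIIT 30 starts before Spin Lab ends → Spin Lab and HIIT 30 overlap.
Stretch Circuit starts before Spin Lab ends → Spin Lab and Stretch Circuit overlap.
Stretch Power starts after Spin Lab ends, so Spin Lab has no further overlaps.
Stretch Circuit starts before HIIT 30 ends → HIIT 30 and Stretch Circuit overlap.
Stretch Power starts after HIIT 30 ends, so HIIT 30 has no further overlaps.
Stretch Power starts after Stretch Circuit ends, so Stretch Circuit has no further overlaps.
Zumba Fusion starts before Stretch Power ends → Stretch Power and Zumba Fusion overlap.
Stretch 60 starts before Stretch Power ends → Stretch Power and Stretch 60 overlap.
Kettlebell 30 starts exactly when Stretch Power ends (back-to-back, no overlap).
Stretch 60 starts after Zumba Fusion ends, so Zumba Fusion has no further overlaps.
Kettlebell 30 starts before Stretch 60 ends → Stretch 60 and Kettlebell 30 overlap.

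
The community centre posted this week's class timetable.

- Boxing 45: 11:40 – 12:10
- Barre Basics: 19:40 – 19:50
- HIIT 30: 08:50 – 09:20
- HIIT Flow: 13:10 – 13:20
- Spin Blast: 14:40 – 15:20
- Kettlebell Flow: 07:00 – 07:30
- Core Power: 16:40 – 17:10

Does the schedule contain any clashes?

No

Sorted by start: Kettlebell Flow, HIIT 30, Boxing 45, HIIT Flow, Spin Blast, Core Power, Barre Basics.
HIIT 30 starts after Kettlebell Flow ends; Kettlebell Flow is clear from here.
Boxing 45 starts after HIIT 30 ends; HIIT 30 is clear from here.
HIIT Flow starts after Boxing 45 ends; Boxing 45 is clear from here.
Spin Blast starts after HIIT Flow ends; HIIT Flow is clear from here.
Core Power starts after Spin Blast ends; Spin Blast is clear from here.
Barre Basics starts after Core Power ends.
Every pair is clear; the schedule has no overlaps.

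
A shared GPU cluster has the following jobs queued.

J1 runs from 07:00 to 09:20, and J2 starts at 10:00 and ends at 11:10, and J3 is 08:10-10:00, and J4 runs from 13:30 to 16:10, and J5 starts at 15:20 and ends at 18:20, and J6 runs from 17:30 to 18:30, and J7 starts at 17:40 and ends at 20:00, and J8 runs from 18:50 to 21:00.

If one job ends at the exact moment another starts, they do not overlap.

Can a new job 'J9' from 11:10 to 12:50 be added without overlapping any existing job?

Yes — the slot is free

J1: ends 09:20 at or before J9 starts 11:10 → clear.
J3: ends 10:00 at or before J9 starts 11:10 → clear.
J2: ends 11:10 at or before J9 starts 11:10 → clear.
J4: starts 13:30 at or after J9 ends 12:50 → clear.
J5: starts 15:20 at or after J9 ends 12:50 → clear.
J6: starts 17:30 at or after J9 ends 12:50 → clear.
J7: starts 17:40 at or after J9 ends 12:50 → clear.
J8: starts 18:50 at or after J9 ends 12:50 → clear.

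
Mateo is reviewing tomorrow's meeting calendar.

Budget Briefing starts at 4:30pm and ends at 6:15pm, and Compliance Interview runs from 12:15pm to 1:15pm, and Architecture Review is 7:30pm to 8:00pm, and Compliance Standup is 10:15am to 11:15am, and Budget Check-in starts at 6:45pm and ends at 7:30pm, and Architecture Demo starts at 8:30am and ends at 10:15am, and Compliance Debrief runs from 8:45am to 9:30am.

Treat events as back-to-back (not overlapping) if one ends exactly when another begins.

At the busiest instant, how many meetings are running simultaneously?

Sweep the timeline, counting +1 at each start and −1 at each end (ends before starts at a tie):
8:30am start Architecture Demo → 1
8:45am start Compliance Debrief → 2
9:30am end Compliance Debrief → 1
10:15am end Architecture Demo → 0
10:15am start Compliance Standup → 1
11:15am end Compliance Standup → 0
12:15pm start Compliance Interview → 1
1:15pm end Compliance Interview → 0
4:30pm start Budget Briefing → 1
6:15pm end Budget Briefing → 0
6:45pm start Budget Check-in → 1
7:30pm end Budget Check-in → 0
7:30pm start Architecture Review → 1
8:00pm end Architecture Review → 0
Peak is 2, at 8:45am (Architecture Demo, Compliance Debrief).

2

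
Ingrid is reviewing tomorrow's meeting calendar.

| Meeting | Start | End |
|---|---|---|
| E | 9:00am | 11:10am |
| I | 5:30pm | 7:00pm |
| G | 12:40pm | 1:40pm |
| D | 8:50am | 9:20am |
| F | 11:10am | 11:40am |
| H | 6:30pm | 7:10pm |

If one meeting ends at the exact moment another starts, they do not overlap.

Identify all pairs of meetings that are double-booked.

D & E, H & I

Two intervals overlap when each starts before the other ends.
Sorted by start: D, E, F, G, I, H.
E starts before D ends → D and E overlap.
F starts after D ends; D is clear from here.
F starts exactly when E ends (back-to-back, no overlap); E is clear from here.
G starts after F ends; F is clear from here.
I starts after G ends; G is clear from here.
H starts before I ends → I and H overlap.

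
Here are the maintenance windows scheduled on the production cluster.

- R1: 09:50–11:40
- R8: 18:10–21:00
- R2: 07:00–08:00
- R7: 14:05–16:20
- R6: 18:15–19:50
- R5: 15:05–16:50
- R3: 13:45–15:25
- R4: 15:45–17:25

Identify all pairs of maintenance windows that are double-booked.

R3 & R5, R3 & R7, R4 & R5, R4 & R7, R5 & R7, R6 & R8

Sorted by start: R2, R1, R3, R7, R5, R4, R8, R6.
R1 starts after R2 ends — done with R2.
R3 starts after R1 ends — done with R1.
R7 starts before R3 ends → R3 and R7 overlap.
R5 starts before R3 ends → R3 and R5 overlap.
R4 starts after R3 ends — done with R3.
R5 starts before R7 ends → R7 and R5 overlap.
R4 starts before R7 ends → R7 and R4 overlap.
R8 starts after R7 ends — done with R7.
R4 starts before R5 ends → R5 and R4 overlap.
R8 starts after R5 ends — done with R5.
R8 starts after R4 ends — done with R4.
R6 starts before R8 ends → R8 and R6 overlap.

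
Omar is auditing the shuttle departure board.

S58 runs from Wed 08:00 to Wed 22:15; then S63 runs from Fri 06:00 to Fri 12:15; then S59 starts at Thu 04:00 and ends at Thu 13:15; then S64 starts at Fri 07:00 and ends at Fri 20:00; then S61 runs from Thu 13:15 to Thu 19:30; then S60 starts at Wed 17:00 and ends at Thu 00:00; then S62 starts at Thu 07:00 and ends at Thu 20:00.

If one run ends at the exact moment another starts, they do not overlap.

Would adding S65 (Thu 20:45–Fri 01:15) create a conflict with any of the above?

No — it doesn't clash with anything

S58: ends Wed 22:15 at or before S65 starts Thu 20:45 → clear.
S60: ends Thu 00:00 at or before S65 starts Thu 20:45 → clear.
S59: ends Thu 13:15 at or before S65 starts Thu 20:45 → clear.
S62: ends Thu 20:00 at or before S65 starts Thu 20:45 → clear.
S61: ends Thu 19:30 at or before S65 starts Thu 20:45 → clear.
S63: starts Fri 06:00 at or after S65 ends Fri 01:15 → clear.
S64: starts Fri 07:00 at or after S65 ends Fri 01:15 → clear.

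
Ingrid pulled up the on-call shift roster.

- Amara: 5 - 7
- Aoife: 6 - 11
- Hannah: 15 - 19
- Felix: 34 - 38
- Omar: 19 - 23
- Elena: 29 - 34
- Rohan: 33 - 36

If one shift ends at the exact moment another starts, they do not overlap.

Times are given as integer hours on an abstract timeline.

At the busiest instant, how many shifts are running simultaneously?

Sort all start/end points and keep a running count:
5 start Amara → 1
6 start Aoife → 2
7 end Amara → 1
11 end Aoife → 0
15 start Hannah → 1
19 end Hannah → 0
19 start Omar → 1
23 end Omar → 0
29 start Elena → 1
33 start Rohan → 2
34 end Elena → 1
34 start Felix → 2
36 end Rohan → 1
38 end Felix → 0
Peak is 2, at 6 (Amara, Aoife).

2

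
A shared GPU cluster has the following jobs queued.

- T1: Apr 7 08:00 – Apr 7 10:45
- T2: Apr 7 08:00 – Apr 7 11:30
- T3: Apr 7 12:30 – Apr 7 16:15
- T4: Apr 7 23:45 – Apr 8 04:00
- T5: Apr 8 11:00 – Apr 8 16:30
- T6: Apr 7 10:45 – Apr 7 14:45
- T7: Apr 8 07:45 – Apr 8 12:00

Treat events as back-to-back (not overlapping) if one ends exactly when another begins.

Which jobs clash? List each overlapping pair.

Sorted by start: T1, T2, T6, T3, T4, T7, T5.
T2 starts before T1 ends → T1 and T2 overlap.
T6 starts exactly when T1 ends (back-to-back, no overlap), so T1 has no further overlaps.
T6 starts before T2 ends → T2 and T6 overlap.
T3 starts after T2 ends, so T2 has no further overlaps.
T3 starts before T6 ends → T6 and T3 overlap.
T4 starts after T6 ends, so T6 has no further overlaps.
T4 starts after T3 ends, so T3 has no further overlaps.
T7 starts after T4 ends, so T4 has no further overlaps.
T5 starts before T7 ends → T7 and T5 overlap.

T1 & T2, T2 & T6, T3 & T6, T5 & T7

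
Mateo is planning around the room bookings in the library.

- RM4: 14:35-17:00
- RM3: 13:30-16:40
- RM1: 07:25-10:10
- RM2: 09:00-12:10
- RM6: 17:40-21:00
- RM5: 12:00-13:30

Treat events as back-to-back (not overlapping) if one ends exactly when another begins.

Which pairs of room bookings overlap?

Sorted by start: RM1, RM2, RM5, RM3, RM4, RM6.
RM2 starts before RM1 ends → RM1 and RM2 overlap.
RM5 starts after RM1 ends, so nothing later overlaps RM1 either.
RM5 starts before RM2 ends → RM2 and RM5 overlap.
RM3 starts after RM2 ends, so nothing later overlaps RM2 either.
RM3 starts exactly when RM5 ends (back-to-back, no overlap), so nothing later overlaps RM5 either.
RM4 starts before RM3 ends → RM3 and RM4 overlap.
RM6 starts after RM3 ends.
RM6 starts after RM4 ends.

RM1 & RM2, RM2 & RM5, RM3 & RM4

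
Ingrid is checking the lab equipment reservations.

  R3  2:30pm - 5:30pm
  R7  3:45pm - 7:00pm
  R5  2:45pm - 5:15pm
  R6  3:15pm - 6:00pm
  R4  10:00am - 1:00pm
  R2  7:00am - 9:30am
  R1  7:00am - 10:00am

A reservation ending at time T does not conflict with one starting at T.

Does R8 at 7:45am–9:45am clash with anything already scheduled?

R1: starts 7:00am before R8 ends 9:45am, and ends 10:00am after R8 starts 7:45am → overlap.
R2: starts 7:00am before R8 ends 9:45am, and ends 9:30am after R8 starts 7:45am → overlap.
R4: starts 10:00am at or after R8 ends 9:45am → clear.
R3: starts 2:30pm at or after R8 ends 9:45am → clear.
R5: starts 2:45pm at or after R8 ends 9:45am → clear.
R6: starts 3:15pm at or after R8 ends 9:45am → clear.
R7: starts 3:45pm at or after R8 ends 9:45am → clear.
R8 overlaps R1, R2.

Yes — it overlaps R1, R2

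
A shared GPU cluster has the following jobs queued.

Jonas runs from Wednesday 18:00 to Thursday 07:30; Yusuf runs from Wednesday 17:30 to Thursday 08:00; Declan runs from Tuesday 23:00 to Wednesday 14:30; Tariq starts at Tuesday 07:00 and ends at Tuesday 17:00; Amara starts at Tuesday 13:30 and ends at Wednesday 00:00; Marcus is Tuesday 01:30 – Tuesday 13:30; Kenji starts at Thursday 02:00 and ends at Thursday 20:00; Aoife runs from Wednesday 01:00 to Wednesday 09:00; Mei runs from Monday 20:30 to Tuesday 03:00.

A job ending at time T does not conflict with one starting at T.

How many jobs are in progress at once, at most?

Walk through starts and ends in time order (an end at T is processed before a start at T):
Monday 20:30 start Mei → 1
Tuesday 01:30 start Marcus → 2
Tuesday 03:00 end Mei → 1
Tuesday 07:00 start Tariq → 2
Tuesday 13:30 end Marcus → 1
Tuesday 13:30 start Amara → 2
Tuesday 17:00 end Tariq → 1
Tuesday 23:00 start Declan → 2
Wednesday 00:00 end Amara → 1
Wednesday 01:00 start Aoife → 2
Wednesday 09:00 end Aoife → 1
Wednesday 14:30 end Declan → 0
Wednesday 17:30 start Yusuf → 1
Wednesday 18:00 start Jonas → 2
Thursday 02:00 start Kenji → 3
Thursday 07:30 end Jonas → 2
Thursday 08:00 end Yusuf → 1
Thursday 20:00 end Kenji → 0
Peak is 3, at Thursday 02:00 (Jonas, Kenji, Yusuf).

3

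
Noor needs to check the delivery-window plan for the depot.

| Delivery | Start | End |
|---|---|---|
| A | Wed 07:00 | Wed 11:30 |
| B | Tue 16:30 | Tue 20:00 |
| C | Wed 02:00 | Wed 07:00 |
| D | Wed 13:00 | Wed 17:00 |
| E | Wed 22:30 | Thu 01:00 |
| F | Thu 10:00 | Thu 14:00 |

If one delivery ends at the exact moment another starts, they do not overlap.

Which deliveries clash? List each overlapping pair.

Sorted by start: B, C, A, D, E, F.
C starts after B ends, so B has no further overlaps.
A starts exactly when C ends (back-to-back, no overlap), so C has no further overlaps.
D starts after A ends, so A has no further overlaps.
E starts after D ends, so D has no further overlaps.
F starts after E ends.

none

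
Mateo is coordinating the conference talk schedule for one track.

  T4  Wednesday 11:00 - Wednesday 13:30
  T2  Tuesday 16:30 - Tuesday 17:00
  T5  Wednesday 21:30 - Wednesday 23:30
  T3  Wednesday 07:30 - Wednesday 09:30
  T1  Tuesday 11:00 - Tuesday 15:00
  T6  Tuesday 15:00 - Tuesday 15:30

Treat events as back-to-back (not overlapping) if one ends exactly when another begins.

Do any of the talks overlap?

No

Sorted by start: T1, T6, T2, T3, T4, T5.
T6 starts exactly when T1 ends (back-to-back, no overlap) — done with T1.
T2 starts after T6 ends — done with T6.
T3 starts after T2 ends — done with T2.
T4 starts after T3 ends — done with T3.
T5 starts after T4 ends.
Every pair is clear; the schedule has no overlaps.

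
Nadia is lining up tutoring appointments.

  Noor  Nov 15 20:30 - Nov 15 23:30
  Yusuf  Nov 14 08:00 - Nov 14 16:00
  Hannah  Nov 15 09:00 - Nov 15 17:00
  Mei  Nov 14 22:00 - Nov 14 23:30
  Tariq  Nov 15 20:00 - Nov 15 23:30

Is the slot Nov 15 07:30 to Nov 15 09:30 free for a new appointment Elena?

Yusuf: ends Nov 14 16:00 at or before Elena starts Nov 15 07:30 → clear.
Mei: ends Nov 14 23:30 at or before Elena starts Nov 15 07:30 → clear.
Hannah: starts Nov 15 09:00 before Elena ends Nov 15 09:30, and ends Nov 15 17:00 after Elena starts Nov 15 07:30 → overlap.
Tariq: starts Nov 15 20:00 at or after Elena ends Nov 15 09:30 → clear.
Noor: starts Nov 15 20:30 at or after Elena ends Nov 15 09:30 → clear.
Elena overlaps Hannah.

No — it overlaps Hannah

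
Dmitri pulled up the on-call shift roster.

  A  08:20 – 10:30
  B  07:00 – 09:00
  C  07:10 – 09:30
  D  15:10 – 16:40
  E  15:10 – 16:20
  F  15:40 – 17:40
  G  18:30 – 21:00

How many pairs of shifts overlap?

Sorted by start: B, C, A, D, E, F, G.
C starts before B ends → B and C overlap.
A starts before B ends → B and A overlap.
D starts after B ends, so B has no further overlaps.
A starts before C ends → C and A overlap.
D starts after C ends, so C has no further overlaps.
D starts after A ends, so A has no further overlaps.
E starts before D ends → D and E overlap.
F starts before D ends → D and F overlap.
G starts after D ends.
F starts before E ends → E and F overlap.
G starts after E ends.
G starts after F ends.
Overlapping pairs: A & B, A & C, B & C, D & E, D & F, E & F — 6 in total.

6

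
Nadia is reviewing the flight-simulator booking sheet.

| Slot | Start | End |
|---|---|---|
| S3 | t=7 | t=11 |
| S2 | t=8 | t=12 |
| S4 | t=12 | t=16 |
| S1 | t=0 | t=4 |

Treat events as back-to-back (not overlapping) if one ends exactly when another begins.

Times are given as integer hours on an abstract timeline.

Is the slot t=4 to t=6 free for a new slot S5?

Yes — the slot is free

S1: ends t=4 at or before S5 starts t=4 → clear.
S3: starts t=7 at or after S5 ends t=6 → clear.
S2: starts t=8 at or after S5 ends t=6 → clear.
S4: starts t=12 at or after S5 ends t=6 → clear.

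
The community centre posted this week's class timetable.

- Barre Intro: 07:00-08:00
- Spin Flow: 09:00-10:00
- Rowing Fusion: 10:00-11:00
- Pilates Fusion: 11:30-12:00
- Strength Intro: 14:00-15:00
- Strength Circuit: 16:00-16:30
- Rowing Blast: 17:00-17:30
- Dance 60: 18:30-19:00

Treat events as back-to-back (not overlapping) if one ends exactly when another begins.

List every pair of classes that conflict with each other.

no overlapping pairs

Check each pair: they overlap iff neither finishes before the other starts.
Sorted by start: Barre Intro, Spin Flow, Rowing Fusion, Pilates Fusion, Strength Intro, Strength Circuit, Rowing Blast, Dance 60.
Spin Flow starts after Barre Intro ends, so Barre Intro has no further overlaps.
Rowing Fusion starts exactly when Spin Flow ends (back-to-back, no overlap), so Spin Flow has no further overlaps.
Pilates Fusion starts after Rowing Fusion ends, so Rowing Fusion has no further overlaps.
Strength Intro starts after Pilates Fusion ends, so Pilates Fusion has no further overlaps.
Strength Circuit starts after Strength Intro ends, so Strength Intro has no further overlaps.
Rowing Blast starts after Strength Circuit ends, so Strength Circuit has no further overlaps.
Dance 60 starts after Rowing Blast ends.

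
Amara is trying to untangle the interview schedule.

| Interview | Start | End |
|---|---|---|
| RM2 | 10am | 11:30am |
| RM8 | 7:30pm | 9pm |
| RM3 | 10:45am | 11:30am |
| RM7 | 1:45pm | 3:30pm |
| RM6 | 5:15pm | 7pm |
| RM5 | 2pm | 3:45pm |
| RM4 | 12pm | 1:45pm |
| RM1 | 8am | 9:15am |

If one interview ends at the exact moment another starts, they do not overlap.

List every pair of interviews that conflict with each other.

Sorted by start: RM1, RM2, RM3, RM4, RM7, RM5, RM6, RM8.
RM2 starts after RM1 ends — done with RM1.
RM3 starts before RM2 ends → RM2 and RM3 overlap.
RM4 starts after RM2 ends — done with RM2.
RM4 starts after RM3 ends — done with RM3.
RM7 starts exactly when RM4 ends (back-to-back, no overlap) — done with RM4.
RM5 starts before RM7 ends → RM7 and RM5 overlap.
RM6 starts after RM7 ends — done with RM7.
RM6 starts after RM5 ends — done with RM5.
RM8 starts after RM6 ends.

RM2 & RM3, RM5 & RM7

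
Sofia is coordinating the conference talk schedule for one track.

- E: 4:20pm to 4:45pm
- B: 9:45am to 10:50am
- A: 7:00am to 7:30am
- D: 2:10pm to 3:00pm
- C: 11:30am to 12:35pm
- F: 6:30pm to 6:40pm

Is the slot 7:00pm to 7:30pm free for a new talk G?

Yes — the slot is free

A: ends 7:30am at or before G starts 7:00pm → clear.
B: ends 10:50am at or before G starts 7:00pm → clear.
C: ends 12:35pm at or before G starts 7:00pm → clear.
D: ends 3:00pm at or before G starts 7:00pm → clear.
E: ends 4:45pm at or before G starts 7:00pm → clear.
F: ends 6:40pm at or before G starts 7:00pm → clear.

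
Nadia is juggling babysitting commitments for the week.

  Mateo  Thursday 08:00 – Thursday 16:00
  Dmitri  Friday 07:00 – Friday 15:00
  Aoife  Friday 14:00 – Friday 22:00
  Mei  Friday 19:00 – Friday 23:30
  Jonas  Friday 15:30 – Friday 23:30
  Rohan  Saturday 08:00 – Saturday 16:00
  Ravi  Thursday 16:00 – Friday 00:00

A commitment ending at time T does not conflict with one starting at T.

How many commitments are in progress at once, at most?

3

Walk through starts and ends in time order (an end at T is processed before a start at T):
Thursday 08:00 start Mateo → 1
Thursday 16:00 end Mateo → 0
Thursday 16:00 start Ravi → 1
Friday 00:00 end Ravi → 0
Friday 07:00 start Dmitri → 1
Friday 14:00 start Aoife → 2
Friday 15:00 end Dmitri → 1
Friday 15:30 start Jonas → 2
Friday 19:00 start Mei → 3
Friday 22:00 end Aoife → 2
Friday 23:30 end Jonas → 1
Friday 23:30 end Mei → 0
Saturday 08:00 start Rohan → 1
Saturday 16:00 end Rohan → 0
Peak is 3, at Friday 19:00 (Aoife, Jonas, Mei).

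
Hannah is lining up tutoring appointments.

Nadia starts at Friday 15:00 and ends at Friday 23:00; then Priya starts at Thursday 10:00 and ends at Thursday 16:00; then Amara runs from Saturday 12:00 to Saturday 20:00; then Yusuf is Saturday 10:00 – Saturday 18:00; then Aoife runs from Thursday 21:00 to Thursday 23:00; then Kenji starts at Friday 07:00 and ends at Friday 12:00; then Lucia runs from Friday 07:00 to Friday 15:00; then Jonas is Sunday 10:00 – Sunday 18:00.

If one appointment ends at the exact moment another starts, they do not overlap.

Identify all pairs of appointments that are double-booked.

Sorted by start: Priya, Aoife, Kenji, Lucia, Nadia, Yusuf, Amara, Jonas.
Aoife starts after Priya ends; Priya is clear from here.
Kenji starts after Aoife ends; Aoife is clear from here.
Lucia starts before Kenji ends → Kenji and Lucia overlap.
Nadia starts after Kenji ends; Kenji is clear from here.
Nadia starts exactly when Lucia ends (back-to-back, no overlap); Lucia is clear from here.
Yusuf starts after Nadia ends; Nadia is clear from here.
Amara starts before Yusuf ends → Yusuf and Amara overlap.
Jonas starts after Yusuf ends.
Jonas starts after Amara ends.

Amara & Yusuf, Kenji & Lucia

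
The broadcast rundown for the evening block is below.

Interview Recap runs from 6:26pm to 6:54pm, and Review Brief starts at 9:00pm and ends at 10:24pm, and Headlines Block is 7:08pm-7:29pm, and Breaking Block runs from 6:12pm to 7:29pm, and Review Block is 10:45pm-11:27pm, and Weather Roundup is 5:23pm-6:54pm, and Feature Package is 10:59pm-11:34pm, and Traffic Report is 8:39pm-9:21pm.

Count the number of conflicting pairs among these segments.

6

Sorted by start: Weather Roundup, Breaking Block, Interview Recap, Headlines Block, Traffic Report, Review Brief, Review Block, Feature Package.
Breaking Block starts before Weather Roundup ends → Weather Roundup and Breaking Block overlap.
Interview Recap starts before Weather Roundup ends → Weather Roundup and Interview Recap overlap.
Headlines Block starts after Weather Roundup ends — done with Weather Roundup.
Interview Recap starts before Breaking Block ends → Breaking Block and Interview Recap overlap.
Headlines Block starts before Breaking Block ends → Breaking Block and Headlines Block overlap.
Traffic Report starts after Breaking Block ends — done with Breaking Block.
Headlines Block starts after Interview Recap ends — done with Interview Recap.
Traffic Report starts after Headlines Block ends — done with Headlines Block.
Review Brief starts before Traffic Report ends → Traffic Report and Review Brief overlap.
Review Block starts after Traffic Report ends — done with Traffic Report.
Review Block starts after Review Brief ends — done with Review Brief.
Feature Package starts before Review Block ends → Review Block and Feature Package overlap.
Overlapping pairs: Breaking Block & Headlines Block, Breaking Block & Interview Recap, Breaking Block & Weather Roundup, Feature Package & Review Block, Interview Recap & Weather Roundup, Review Brief & Traffic Report — 6 in total.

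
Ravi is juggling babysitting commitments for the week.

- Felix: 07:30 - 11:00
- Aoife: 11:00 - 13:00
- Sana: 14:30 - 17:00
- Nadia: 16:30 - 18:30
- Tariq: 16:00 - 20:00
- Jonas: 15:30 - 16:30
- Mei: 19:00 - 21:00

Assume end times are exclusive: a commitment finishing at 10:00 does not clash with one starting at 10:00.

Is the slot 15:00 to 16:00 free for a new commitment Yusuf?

Felix: ends 11:00 at or before Yusuf starts 15:00 → clear.
Aoife: ends 13:00 at or before Yusuf starts 15:00 → clear.
Sana: starts 14:30 before Yusuf ends 16:00, and ends 17:00 after Yusuf starts 15:00 → overlap.
Jonas: starts 15:30 before Yusuf ends 16:00, and ends 16:30 after Yusuf starts 15:00 → overlap.
Tariq: starts 16:00 at or after Yusuf ends 16:00 → clear.
Nadia: starts 16:30 at or after Yusuf ends 16:00 → clear.
Mei: starts 19:00 at or after Yusuf ends 16:00 → clear.
Yusuf overlaps Sana, Jonas.

No — it overlaps Jonas, Sana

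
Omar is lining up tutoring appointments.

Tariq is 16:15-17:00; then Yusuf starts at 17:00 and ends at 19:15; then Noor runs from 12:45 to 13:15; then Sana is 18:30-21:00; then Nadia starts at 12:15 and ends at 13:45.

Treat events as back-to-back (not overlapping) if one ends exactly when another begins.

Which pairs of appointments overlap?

Two intervals overlap when each starts before the other ends.
Sorted by start: Nadia, Noor, Tariq, Yusuf, Sana.
Noor starts before Nadia ends → Nadia and Noor overlap.
Tariq starts after Nadia ends, so Nadia has no further overlaps.
Tariq starts after Noor ends, so Noor has no further overlaps.
Yusuf starts exactly when Tariq ends (back-to-back, no overlap), so Tariq has no further overlaps.
Sana starts before Yusuf ends → Yusuf and Sana overlap.

Nadia & Noor, Sana & Yusuf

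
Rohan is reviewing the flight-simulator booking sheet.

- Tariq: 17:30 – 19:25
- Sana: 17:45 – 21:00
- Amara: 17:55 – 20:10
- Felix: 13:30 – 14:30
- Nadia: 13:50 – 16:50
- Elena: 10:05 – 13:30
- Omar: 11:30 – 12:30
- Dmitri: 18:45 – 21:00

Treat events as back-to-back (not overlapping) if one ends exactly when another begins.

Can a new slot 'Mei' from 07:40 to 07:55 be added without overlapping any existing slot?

Yes — the slot is free

Elena: starts 10:05 at or after Mei ends 07:55 → clear.
Omar: starts 11:30 at or after Mei ends 07:55 → clear.
Felix: starts 13:30 at or after Mei ends 07:55 → clear.
Nadia: starts 13:50 at or after Mei ends 07:55 → clear.
Tariq: starts 17:30 at or after Mei ends 07:55 → clear.
Sana: starts 17:45 at or after Mei ends 07:55 → clear.
Amara: starts 17:55 at or after Mei ends 07:55 → clear.
Dmitri: starts 18:45 at or after Mei ends 07:55 → clear.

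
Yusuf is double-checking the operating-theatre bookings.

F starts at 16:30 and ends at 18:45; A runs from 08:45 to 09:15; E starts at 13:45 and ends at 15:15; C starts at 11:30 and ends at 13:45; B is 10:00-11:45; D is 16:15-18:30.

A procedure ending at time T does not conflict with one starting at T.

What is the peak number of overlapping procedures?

2

Walk through starts and ends in time order (an end at T is processed before a start at T):
08:45 start A → 1
09:15 end A → 0
10:00 start B → 1
11:30 start C → 2
11:45 end B → 1
13:45 end C → 0
13:45 start E → 1
15:15 end E → 0
16:15 start D → 1
16:30 start F → 2
18:30 end D → 1
18:45 end F → 0
Peak is 2, at 11:30 (B, C).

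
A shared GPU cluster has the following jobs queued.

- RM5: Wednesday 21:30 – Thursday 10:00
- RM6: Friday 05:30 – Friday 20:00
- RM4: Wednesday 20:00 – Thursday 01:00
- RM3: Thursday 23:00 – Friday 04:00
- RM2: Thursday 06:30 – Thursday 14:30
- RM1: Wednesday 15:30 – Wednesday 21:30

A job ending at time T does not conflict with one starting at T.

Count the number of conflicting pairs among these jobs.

3

Check each pair: they overlap iff neither finishes before the other starts.
Sorted by start: RM1, RM4, RM5, RM2, RM3, RM6.
RM4 starts before RM1 ends → RM1 and RM4 overlap.
RM5 starts exactly when RM1 ends (back-to-back, no overlap); RM1 is clear from here.
RM5 starts before RM4 ends → RM4 and RM5 overlap.
RM2 starts after RM4 ends; RM4 is clear from here.
RM2 starts before RM5 ends → RM5 and RM2 overlap.
RM3 starts after RM5 ends; RM5 is clear from here.
RM3 starts after RM2 ends; RM2 is clear from here.
RM6 starts after RM3 ends.
Overlapping pairs: RM1 & RM4, RM2 & RM5, RM4 & RM5 — 3 in total.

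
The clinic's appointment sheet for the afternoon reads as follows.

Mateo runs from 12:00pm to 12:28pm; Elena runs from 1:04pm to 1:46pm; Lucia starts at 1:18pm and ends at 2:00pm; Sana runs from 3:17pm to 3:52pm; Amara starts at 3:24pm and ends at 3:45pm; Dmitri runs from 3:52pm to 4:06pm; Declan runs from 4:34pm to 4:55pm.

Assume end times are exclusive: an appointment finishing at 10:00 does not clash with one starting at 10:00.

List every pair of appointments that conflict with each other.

Amara & Sana, Elena & Lucia

Check each pair: they overlap iff neither finishes before the other starts.
Sorted by start: Mateo, Elena, Lucia, Sana, Amara, Dmitri, Declan.
Elena starts after Mateo ends; Mateo is clear from here.
Lucia starts before Elena ends → Elena and Lucia overlap.
Sana starts after Elena ends; Elena is clear from here.
Sana starts after Lucia ends; Lucia is clear from here.
Amara starts before Sana ends → Sana and Amara overlap.
Dmitri starts exactly when Sana ends (back-to-back, no overlap); Sana is clear from here.
Dmitri starts after Amara ends; Amara is clear from here.
Declan starts after Dmitri ends.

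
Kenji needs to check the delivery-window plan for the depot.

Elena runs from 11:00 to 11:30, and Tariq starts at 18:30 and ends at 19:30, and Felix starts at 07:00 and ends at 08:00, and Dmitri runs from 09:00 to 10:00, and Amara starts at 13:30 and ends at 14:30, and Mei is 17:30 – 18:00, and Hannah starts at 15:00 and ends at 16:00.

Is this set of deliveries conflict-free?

Yes

Sorted by start: Felix, Dmitri, Elena, Amara, Hannah, Mei, Tariq.
Dmitri starts after Felix ends; Felix is clear from here.
Elena starts after Dmitri ends; Dmitri is clear from here.
Amara starts after Elena ends; Elena is clear from here.
Hannah starts after Amara ends; Amara is clear from here.
Mei starts after Hannah ends; Hannah is clear from here.
Tariq starts after Mei ends.
Every pair is clear; the schedule has no overlaps.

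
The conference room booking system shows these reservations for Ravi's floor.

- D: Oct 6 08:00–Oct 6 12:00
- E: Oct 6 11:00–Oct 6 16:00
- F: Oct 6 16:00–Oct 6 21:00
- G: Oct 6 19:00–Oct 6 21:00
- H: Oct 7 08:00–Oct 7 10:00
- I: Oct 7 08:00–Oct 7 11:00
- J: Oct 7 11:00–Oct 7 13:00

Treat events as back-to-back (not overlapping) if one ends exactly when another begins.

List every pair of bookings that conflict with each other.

Sorted by start: D, E, F, G, H, I, J.
E starts before D ends → D and E overlap.
F starts after D ends — done with D.
F starts exactly when E ends (back-to-back, no overlap) — done with E.
G starts before F ends → F and G overlap.
H starts after F ends — done with F.
H starts after G ends — done with G.
I starts before H ends → H and I overlap.
J starts after H ends.
J starts exactly when I ends (back-to-back, no overlap).

D & E, F & G, H & I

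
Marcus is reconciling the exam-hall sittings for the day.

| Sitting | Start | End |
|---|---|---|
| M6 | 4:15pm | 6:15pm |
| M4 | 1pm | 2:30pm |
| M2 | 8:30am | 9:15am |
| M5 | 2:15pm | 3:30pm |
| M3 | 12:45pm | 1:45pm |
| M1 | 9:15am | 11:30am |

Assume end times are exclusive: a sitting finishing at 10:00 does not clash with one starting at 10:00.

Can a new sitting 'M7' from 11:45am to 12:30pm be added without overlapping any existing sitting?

M2: ends 9:15am at or before M7 starts 11:45am → clear.
M1: ends 11:30am at or before M7 starts 11:45am → clear.
M3: starts 12:45pm at or after M7 ends 12:30pm → clear.
M4: starts 1pm at or after M7 ends 12:30pm → clear.
M5: starts 2:15pm at or after M7 ends 12:30pm → clear.
M6: starts 4:15pm at or after M7 ends 12:30pm → clear.

Yes — the slot is free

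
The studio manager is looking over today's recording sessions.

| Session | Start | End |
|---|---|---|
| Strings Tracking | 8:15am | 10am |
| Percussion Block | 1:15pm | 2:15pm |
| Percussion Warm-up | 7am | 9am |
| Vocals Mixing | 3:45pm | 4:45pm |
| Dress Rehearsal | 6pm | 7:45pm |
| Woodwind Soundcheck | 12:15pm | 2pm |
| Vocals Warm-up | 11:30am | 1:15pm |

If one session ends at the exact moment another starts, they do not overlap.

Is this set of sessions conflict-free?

No

Sorted by start: Percussion Warm-up, Strings Tracking, Vocals Warm-up, Woodwind Soundcheck, Percussion Block, Vocals Mixing, Dress Rehearsal.
Strings Tracking starts before Percussion Warm-up ends → Percussion Warm-up and Strings Tracking overlap.
That's a conflict, so the schedule is not conflict-free.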